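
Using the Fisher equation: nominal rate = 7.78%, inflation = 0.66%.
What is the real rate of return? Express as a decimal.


Formula: (1 + r_real) = (1 + r_nom) / (1 + inflation)
Substituting: (1 + r_real) = 1.0778 / 1.0066
(1 + r_real) = 1.070733
r_real = 1.070733 - 1 = 0.070733

0.070733


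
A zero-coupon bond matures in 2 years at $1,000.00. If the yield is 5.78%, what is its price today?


Formula: Price = FV / (1 + r)^n
Substituting: Price = $1,000.00 / (1 + 0.0578)^2
Discount factor: (1.0578)^2 = 1.118941
Price = $1,000.00 / 1.118941 = $893.70

$893.70


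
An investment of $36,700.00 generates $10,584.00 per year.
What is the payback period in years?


Formula: Payback = investment / annual cash flow
Substituting: Payback = $36,700.00 / $10,584.00
Payback = 3.4675 years

3.4675 years


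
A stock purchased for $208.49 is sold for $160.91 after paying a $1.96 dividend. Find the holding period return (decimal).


Formula: HPR = (P1 - P0 + D) / P0
Gain: $160.91 - $208.49 + $1.96 = -$45.62
HPR = -$45.62 / $208.49 = -0.2188

-0.2188


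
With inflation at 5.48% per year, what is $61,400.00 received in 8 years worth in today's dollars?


Formula: Real value = nominal / (1 + inflation)^years
Price level: (1 + 0.0548)^8 = 1.532361
Real value = $61,400.00 / 1.532361 = $40,068.90

$40,068.90


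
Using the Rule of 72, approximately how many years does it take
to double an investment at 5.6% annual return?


Formula: Years ≈ 72 / r
Substituting: Years ≈ 72 / 5.6
Years ≈ 12.9

12.9 years


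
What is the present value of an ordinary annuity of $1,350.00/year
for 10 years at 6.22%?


Formula: PV = PMT * (1 - (1+r)^(-n)) / r
Discount factor: (1 + 0.0622)^(-10) = 0.546937
Bracket: 1 - 0.546937 = 0.453063
PV = $1,350.00 * 0.453063 / 0.0622 = $9,833.37

$9,833.37


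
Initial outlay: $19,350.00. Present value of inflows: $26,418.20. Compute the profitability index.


Formula: PI = PV(cash flows) / initial investment
Substituting: PI = $26,418.20 / $19,350.00
PI = 1.3653

1.3653


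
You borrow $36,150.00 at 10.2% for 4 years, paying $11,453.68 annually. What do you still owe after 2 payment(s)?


Formula: Balance = PV*(1+r)^k - PMT*((1+r)^k - 1)/r
Growth: (1 + 0.102)^2 = 1.214404
Accumulated factor: ((1+r)^k - 1)/r = 2.102
Balance = $36,150.00 * 1.214404 - $11,453.68 * 2.102
Balance = $19,825.07

$19,825.07


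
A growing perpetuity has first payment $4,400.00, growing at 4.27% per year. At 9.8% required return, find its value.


Formula: PV = C / (r - g)
Spread: r - g = 0.098 - 0.0427 = 0.0553
Substituting: PV = $4,400.00 / 0.0553
PV = $79,566.00

$79,566.00


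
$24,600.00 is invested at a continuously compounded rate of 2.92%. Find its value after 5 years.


Formula: FV = P * e^(r*t)
Exponent: r*t = 0.0292 * 5 = 0.146
e^(0.146) = 1.157196
FV = $24,600.00 * 1.157196 = $28,467.03

$28,467.03


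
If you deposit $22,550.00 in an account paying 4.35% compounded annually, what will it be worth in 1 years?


Formula: FV = P * (1 + r)^n
Substituting: FV = $22,550.00 * (1 + 0.0435)^1
Growth factor: (1.0435)^1 = 1.0435
FV = $22,550.00 * 1.0435 = $23,530.93

$23,530.93


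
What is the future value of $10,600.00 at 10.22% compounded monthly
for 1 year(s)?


Formula: FV = P * (1 + r/m)^(m*t)
Period rate: r/m = 0.1022 / 12 = 0.008517
Total periods: m*t = 12 * 1 = 12
Growth factor: (1 + 0.008517)^12 = 1.107126
FV = $10,600.00 * 1.107126 = $11,735.53

$11,735.53


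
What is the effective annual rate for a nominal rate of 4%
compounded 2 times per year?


Formula: EAR = (1 + r/m)^m - 1
Period rate: r/m = 0.04 / 2 = 0.02
Compounding: (1 + 0.02)^2 = 1.0404
EAR = 1.0404 - 1 = 0.0404

0.0404


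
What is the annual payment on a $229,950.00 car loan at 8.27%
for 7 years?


Formula: PMT = PV * r / (1 - (1+r)^(-n))
Denominator: 1 - (1 + 0.0827)^(-7) = 0.426619
Numerator: $229,950.00 * 0.0827 = 19016.865
PMT = 19016.865 / 0.426619 = $44,575.72

$44,575.72


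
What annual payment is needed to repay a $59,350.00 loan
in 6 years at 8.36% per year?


Formula: PMT = PV * r / (1 - (1+r)^(-n))
Denominator: 1 - (1 + 0.0836)^(-6) = 0.382288
Numerator: $59,350.00 * 0.0836 = 4961.66
PMT = 4961.66 / 0.382288 = $12,978.85

$12,978.85


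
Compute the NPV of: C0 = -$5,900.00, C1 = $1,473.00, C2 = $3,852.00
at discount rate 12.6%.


Formula: NPV = C0 + C1/(1+r) + C2/(1+r)^2
Discount C1: $1,473.00 / (1 + 0.126) = $1,308.17
Discount C2: $3,852.00 / (1 + 0.126)^2 = $3,038.15
NPV = -$5,900.00 + $1,308.17 + $3,038.15 = -$1,553.68

-$1,553.68


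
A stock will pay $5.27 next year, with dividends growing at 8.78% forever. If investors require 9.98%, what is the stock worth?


Formula: P = D1 / (r - g)
Spread: r - g = 0.0998 - 0.0878 = 0.012
Substituting: P = $5.27 / 0.012
P = $439.17

$439.17


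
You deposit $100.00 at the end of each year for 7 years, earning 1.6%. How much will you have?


Formula: FV = PMT * ((1+r)^n - 1) / r
Growth factor: (1 + 0.016)^7 = 1.117522
Numerator: 1.117522 - 1 = 0.117522
FV = $100.00 * 0.117522 / 0.016 = $734.51

$734.51


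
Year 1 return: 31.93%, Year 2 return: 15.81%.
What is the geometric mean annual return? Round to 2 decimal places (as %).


Formula: Geometric mean = ((1+r1)*(1+r2))^(1/2) - 1
Product: (1 + 0.3193) * (1 + 0.1581) = 1.3193 * 1.1581 = 1.527881
Square root: 1.527881^0.5 = 1.236075
Geometric mean = 1.236075 - 1 = 0.236075
As percentage: 23.61%

23.61%


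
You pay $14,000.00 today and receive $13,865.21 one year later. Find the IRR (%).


Formula: IRR = C1/C0 - 1
Substituting: IRR = $13,865.21 / $14,000.00 - 1
Ratio: 0.990372 - 1 = -0.009628
IRR = -0.9628%

-0.9628%


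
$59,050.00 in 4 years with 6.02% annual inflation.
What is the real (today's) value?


Formula: Real value = nominal / (1 + inflation)^years
Price level: (1 + 0.0602)^4 = 1.26343
Real value = $59,050.00 / 1.26343 = $46,737.85

$46,737.85


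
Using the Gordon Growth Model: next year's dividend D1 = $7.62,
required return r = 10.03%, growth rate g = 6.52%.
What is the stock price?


Formula: P = D1 / (r - g)
Spread: r - g = 0.1003 - 0.0652 = 0.0351
Substituting: P = $7.62 / 0.0351
P = $217.09

$217.09


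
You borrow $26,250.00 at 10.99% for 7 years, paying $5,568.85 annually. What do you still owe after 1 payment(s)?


Formula: Balance = PV*(1+r)^k - PMT*((1+r)^k - 1)/r
Growth: (1 + 0.1099)^1 = 1.1099
Accumulated factor: ((1+r)^k - 1)/r = 1.0
Balance = $26,250.00 * 1.1099 - $5,568.85 * 1.0
Balance = $23,566.03

$23,566.03


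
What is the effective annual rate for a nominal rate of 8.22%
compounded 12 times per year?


Formula: EAR = (1 + r/m)^m - 1
Period rate: r/m = 0.0822 / 12 = 0.00685
Compounding: (1 + 0.00685)^12 = 1.085369
EAR = 1.085369 - 1 = 0.085369

0.085369


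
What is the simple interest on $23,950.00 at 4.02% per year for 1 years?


Formula: I = P * r * t
Substituting: I = $23,950.00 * 0.0402 * 1
Step: I = $23,950.00 * 0.0402
I = $962.79

$962.79


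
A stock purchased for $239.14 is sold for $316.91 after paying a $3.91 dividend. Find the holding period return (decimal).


Formula: HPR = (P1 - P0 + D) / P0
Gain: $316.91 - $239.14 + $3.91 = $81.68
HPR = $81.68 / $239.14 = 0.3416

0.3416


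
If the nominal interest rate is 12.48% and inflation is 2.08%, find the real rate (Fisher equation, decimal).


Formula: (1 + r_real) = (1 + r_nom) / (1 + inflation)
Substituting: (1 + r_real) = 1.1248 / 1.0208
(1 + r_real) = 1.101881
r_real = 1.101881 - 1 = 0.101881

0.101881


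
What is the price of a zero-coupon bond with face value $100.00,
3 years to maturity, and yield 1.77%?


Formula: Price = FV / (1 + r)^n
Substituting: Price = $100.00 / (1 + 0.0177)^3
Discount factor: (1.0177)^3 = 1.054045
Price = $100.00 / 1.054045 = $94.87

$94.87


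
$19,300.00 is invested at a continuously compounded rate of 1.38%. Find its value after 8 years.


Formula: FV = P * e^(r*t)
Exponent: r*t = 0.0138 * 8 = 0.1104
e^(0.1104) = 1.116725
FV = $19,300.00 * 1.116725 = $21,552.79

$21,552.79


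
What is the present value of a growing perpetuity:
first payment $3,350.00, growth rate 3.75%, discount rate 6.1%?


Formula: PV = C / (r - g)
Spread: r - g = 0.061 - 0.0375 = 0.0235
Substituting: PV = $3,350.00 / 0.0235
PV = $142,553.19

$142,553.19


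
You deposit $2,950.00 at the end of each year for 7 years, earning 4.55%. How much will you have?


Formula: FV = PMT * ((1+r)^n - 1) / r
Growth factor: (1 + 0.0455)^7 = 1.365426
Numerator: 1.365426 - 1 = 0.365426
FV = $2,950.00 * 0.365426 / 0.0455 = $23,692.47

$23,692.47


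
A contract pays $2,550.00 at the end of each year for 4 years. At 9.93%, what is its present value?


Formula: PV = PMT * (1 - (1+r)^(-n)) / r
Discount factor: (1 + 0.0993)^(-4) = 0.684755
Bracket: 1 - 0.684755 = 0.315245
PV = $2,550.00 * 0.315245 / 0.0993 = $8,095.42

$8,095.42


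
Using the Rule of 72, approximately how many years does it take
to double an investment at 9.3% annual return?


Formula: Years ≈ 72 / r
Substituting: Years ≈ 72 / 9.3
Years ≈ 7.7

7.7 years


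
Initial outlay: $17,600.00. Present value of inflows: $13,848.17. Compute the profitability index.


Formula: PI = PV(cash flows) / initial investment
Substituting: PI = $13,848.17 / $17,600.00
PI = 0.7868

0.7868


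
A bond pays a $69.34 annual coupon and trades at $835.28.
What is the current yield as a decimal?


Formula: Current yield = annual coupon / price
Substituting: CY = $69.34 / $835.28
CY = 0.083014

0.083014


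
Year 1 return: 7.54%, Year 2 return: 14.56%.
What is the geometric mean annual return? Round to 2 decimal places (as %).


Formula: Geometric mean = ((1+r1)*(1+r2))^(1/2) - 1
Product: (1 + 0.0754) * (1 + 0.1456) = 1.0754 * 1.1456 = 1.231978
Square root: 1.231978^0.5 = 1.109945
Geometric mean = 1.109945 - 1 = 0.109945
As percentage: 10.99%

10.99%


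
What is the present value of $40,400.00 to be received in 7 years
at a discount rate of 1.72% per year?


Formula: PV = FV / (1 + r)^n
Substituting: PV = $40,400.00 / (1 + 0.0172)^7
Discount factor: (1.0172)^7 = 1.126794
PV = $40,400.00 / 1.126794 = $35,853.94

$35,853.94


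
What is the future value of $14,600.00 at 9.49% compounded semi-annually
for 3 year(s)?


Formula: FV = P * (1 + r/m)^(m*t)
Period rate: r/m = 0.0949 / 2 = 0.04745
Total periods: m*t = 2 * 3 = 6
Growth factor: (1 + 0.04745)^6 = 1.320687
FV = $14,600.00 * 1.320687 = $19,282.03

$19,282.03


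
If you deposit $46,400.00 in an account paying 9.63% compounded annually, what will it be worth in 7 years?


Formula: FV = P * (1 + r)^n
Substituting: FV = $46,400.00 * (1 + 0.0963)^7
Growth factor: (1.0963)^7 = 1.903294
FV = $46,400.00 * 1.903294 = $88,312.85

$88,312.85


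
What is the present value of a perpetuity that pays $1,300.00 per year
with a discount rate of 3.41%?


Formula: PV = C / r
Substituting: PV = $1,300.00 / 0.0341
PV = $38,123.17

$38,123.17


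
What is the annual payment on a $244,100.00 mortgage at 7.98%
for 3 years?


Formula: PMT = PV * r / (1 - (1+r)^(-n))
Denominator: 1 - (1 + 0.0798)^(-3) = 0.205727
Numerator: $244,100.00 * 0.0798 = 19479.18
PMT = 19479.18 / 0.205727 = $94,684.80

$94,684.80


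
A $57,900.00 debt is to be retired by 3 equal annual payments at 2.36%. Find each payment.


Formula: PMT = PV * r / (1 - (1+r)^(-n))
Denominator: 1 - (1 + 0.0236)^(-3) = 0.067585
Numerator: $57,900.00 * 0.0236 = 1366.44
PMT = 1366.44 / 0.067585 = $20,218.04

$20,218.04


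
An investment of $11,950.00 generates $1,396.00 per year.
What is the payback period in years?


Formula: Payback = investment / annual cash flow
Substituting: Payback = $11,950.00 / $1,396.00
Payback = 8.5602 years

8.5602 years


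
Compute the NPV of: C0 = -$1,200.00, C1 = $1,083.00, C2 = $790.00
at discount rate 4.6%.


Formula: NPV = C0 + C1/(1+r) + C2/(1+r)^2
Discount C1: $1,083.00 / (1 + 0.046) = $1,035.37
Discount C2: $790.00 / (1 + 0.046)^2 = $722.04
NPV = -$1,200.00 + $1,035.37 + $722.04 = $557.42

$557.42


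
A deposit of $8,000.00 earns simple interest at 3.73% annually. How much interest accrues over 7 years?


Formula: I = P * r * t
Substituting: I = $8,000.00 * 0.0373 * 7
Step: I = $8,000.00 * 0.2611
I = $2,088.80

$2,088.80


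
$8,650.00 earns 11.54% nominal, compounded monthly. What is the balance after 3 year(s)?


Formula: FV = P * (1 + r/m)^(m*t)
Period rate: r/m = 0.1154 / 12 = 0.009617
Total periods: m*t = 12 * 3 = 36
Growth factor: (1 + 0.009617)^36 = 1.411349
FV = $8,650.00 * 1.411349 = $12,208.17

$12,208.17


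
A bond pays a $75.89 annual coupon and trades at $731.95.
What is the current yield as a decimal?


Formula: Current yield = annual coupon / price
Substituting: CY = $75.89 / $731.95
CY = 0.103682

0.103682


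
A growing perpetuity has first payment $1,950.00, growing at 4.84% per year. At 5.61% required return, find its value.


Formula: PV = C / (r - g)
Spread: r - g = 0.0561 - 0.0484 = 0.0077
Substituting: PV = $1,950.00 / 0.0077
PV = $253,246.75

$253,246.75


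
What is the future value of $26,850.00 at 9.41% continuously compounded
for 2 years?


Formula: FV = P * e^(r*t)
Exponent: r*t = 0.0941 * 2 = 0.1882
e^(0.1882) = 1.207075
FV = $26,850.00 * 1.207075 = $32,409.96

$32,409.96


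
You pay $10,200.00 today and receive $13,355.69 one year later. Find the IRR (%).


Formula: IRR = C1/C0 - 1
Substituting: IRR = $13,355.69 / $10,200.00 - 1
Ratio: 1.309381 - 1 = 0.309381
IRR = 30.9381%

30.9381%


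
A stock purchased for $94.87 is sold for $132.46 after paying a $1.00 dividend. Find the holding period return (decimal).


Formula: HPR = (P1 - P0 + D) / P0
Gain: $132.46 - $94.87 + $1.00 = $38.59
HPR = $38.59 / $94.87 = 0.4068

0.4068


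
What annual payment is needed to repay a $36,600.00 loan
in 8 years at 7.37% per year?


Formula: PMT = PV * r / (1 - (1+r)^(-n))
Denominator: 1 - (1 + 0.0737)^(-8) = 0.433844
Numerator: $36,600.00 * 0.0737 = 2697.42
PMT = 2697.42 / 0.433844 = $6,217.49

$6,217.49


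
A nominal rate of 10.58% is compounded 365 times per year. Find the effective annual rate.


Formula: EAR = (1 + r/m)^m - 1
Period rate: r/m = 0.1058 / 365 = 0.00029
Compounding: (1 + 0.00029)^365 = 1.111582
EAR = 1.111582 - 1 = 0.111582

0.111582


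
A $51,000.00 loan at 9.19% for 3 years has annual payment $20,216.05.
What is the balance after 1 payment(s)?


Formula: Balance = PV*(1+r)^k - PMT*((1+r)^k - 1)/r
Growth: (1 + 0.0919)^1 = 1.0919
Accumulated factor: ((1+r)^k - 1)/r = 1.0
Balance = $51,000.00 * 1.0919 - $20,216.05 * 1.0
Balance = $35,470.85

$35,470.85


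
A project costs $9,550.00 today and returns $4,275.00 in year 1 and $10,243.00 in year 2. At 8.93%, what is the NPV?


Formula: NPV = C0 + C1/(1+r) + C2/(1+r)^2
Discount C1: $4,275.00 / (1 + 0.0893) = $3,924.54
Discount C2: $10,243.00 / (1 + 0.0893)^2 = $8,632.41
NPV = -$9,550.00 + $3,924.54 + $8,632.41 = $3,006.95

$3,006.95


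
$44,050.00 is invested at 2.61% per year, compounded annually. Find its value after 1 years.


Formula: FV = P * (1 + r)^n
Substituting: FV = $44,050.00 * (1 + 0.0261)^1
Growth factor: (1.0261)^1 = 1.0261
FV = $44,050.00 * 1.0261 = $45,199.71

$45,199.71


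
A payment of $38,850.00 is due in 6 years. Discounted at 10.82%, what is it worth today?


Formula: PV = FV / (1 + r)^n
Substituting: PV = $38,850.00 / (1 + 0.1082)^6
Discount factor: (1.1082)^6 = 1.85229
PV = $38,850.00 / 1.85229 = $20,974.04

$20,974.04


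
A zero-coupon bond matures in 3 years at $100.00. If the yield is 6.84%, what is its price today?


Formula: Price = FV / (1 + r)^n
Substituting: Price = $100.00 / (1 + 0.0684)^3
Discount factor: (1.0684)^3 = 1.219556
Price = $100.00 / 1.219556 = $82.00

$82.00


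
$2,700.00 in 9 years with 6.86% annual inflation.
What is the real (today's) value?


Formula: Real value = nominal / (1 + inflation)^years
Price level: (1 + 0.0686)^9 = 1.816923
Real value = $2,700.00 / 1.816923 = $1,486.03

$1,486.03


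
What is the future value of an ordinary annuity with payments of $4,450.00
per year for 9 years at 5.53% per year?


Formula: FV = PMT * ((1+r)^n - 1) / r
Growth factor: (1 + 0.0553)^9 = 1.623243
Numerator: 1.623243 - 1 = 0.623243
FV = $4,450.00 * 0.623243 / 0.0553 = $50,152.44

$50,152.44


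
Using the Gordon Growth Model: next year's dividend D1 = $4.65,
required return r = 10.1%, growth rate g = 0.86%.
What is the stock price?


Formula: P = D1 / (r - g)
Spread: r - g = 0.101 - 0.0086 = 0.0924
Substituting: P = $4.65 / 0.0924
P = $50.32

$50.32


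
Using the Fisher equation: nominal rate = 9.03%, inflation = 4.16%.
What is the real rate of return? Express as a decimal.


Formula: (1 + r_real) = (1 + r_nom) / (1 + inflation)
Substituting: (1 + r_real) = 1.0903 / 1.0416
(1 + r_real) = 1.046755
r_real = 1.046755 - 1 = 0.046755

0.046755


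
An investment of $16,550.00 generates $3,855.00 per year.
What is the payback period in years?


Formula: Payback = investment / annual cash flow
Substituting: Payback = $16,550.00 / $3,855.00
Payback = 4.2931 years

4.2931 years


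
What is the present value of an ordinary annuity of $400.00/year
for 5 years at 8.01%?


Formula: PV = PMT * (1 - (1+r)^(-n)) / r
Discount factor: (1 + 0.0801)^(-5) = 0.680268
Bracket: 1 - 0.680268 = 0.319732
PV = $400.00 * 0.319732 / 0.0801 = $1,596.66

$1,596.66


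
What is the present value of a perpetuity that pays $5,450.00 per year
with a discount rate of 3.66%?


Formula: PV = C / r
Substituting: PV = $5,450.00 / 0.0366
PV = $148,907.10

$148,907.10


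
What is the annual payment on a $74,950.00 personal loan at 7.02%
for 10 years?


Formula: PMT = PV * r / (1 - (1+r)^(-n))
Denominator: 1 - (1 + 0.0702)^(-10) = 0.4926
Numerator: $74,950.00 * 0.0702 = 5261.49
PMT = 5261.49 / 0.4926 = $10,681.06

$10,681.06


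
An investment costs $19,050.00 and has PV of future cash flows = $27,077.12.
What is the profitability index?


Formula: PI = PV(cash flows) / initial investment
Substituting: PI = $27,077.12 / $19,050.00
PI = 1.4214

1.4214


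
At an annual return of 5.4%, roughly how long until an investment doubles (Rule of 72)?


Formula: Years ≈ 72 / r
Substituting: Years ≈ 72 / 5.4
Years ≈ 13.3

13.3 years


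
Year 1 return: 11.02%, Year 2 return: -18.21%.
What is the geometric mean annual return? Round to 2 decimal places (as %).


Formula: Geometric mean = ((1+r1)*(1+r2))^(1/2) - 1
Product: (1 + 0.1102) * (1 + -0.1821) = 1.1102 * 0.8179 = 0.908033
Square root: 0.908033^0.5 = 0.952907
Geometric mean = 0.952907 - 1 = -0.047093
As percentage: -4.71%

-4.71%


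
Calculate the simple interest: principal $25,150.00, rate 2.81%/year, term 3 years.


Formula: I = P * r * t
Substituting: I = $25,150.00 * 0.0281 * 3
Step: I = $25,150.00 * 0.0843
I = $2,120.15

$2,120.15


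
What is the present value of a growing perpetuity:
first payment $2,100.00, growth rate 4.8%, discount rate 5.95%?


Formula: PV = C / (r - g)
Spread: r - g = 0.0595 - 0.048 = 0.0115
Substituting: PV = $2,100.00 / 0.0115
PV = $182,608.70

$182,608.70


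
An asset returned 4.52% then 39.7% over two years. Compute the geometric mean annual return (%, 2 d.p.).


Formula: Geometric mean = ((1+r1)*(1+r2))^(1/2) - 1
Product: (1 + 0.0452) * (1 + 0.397) = 1.0452 * 1.397 = 1.460144
Square root: 1.460144^0.5 = 1.208364
Geometric mean = 1.208364 - 1 = 0.208364
As percentage: 20.84%

20.84%


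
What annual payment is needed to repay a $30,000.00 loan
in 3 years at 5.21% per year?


Formula: PMT = PV * r / (1 - (1+r)^(-n))
Denominator: 1 - (1 + 0.0521)^(-3) = 0.141325
Numerator: $30,000.00 * 0.0521 = 1563.0
PMT = 1563.0 / 0.141325 = $11,059.63

$11,059.63


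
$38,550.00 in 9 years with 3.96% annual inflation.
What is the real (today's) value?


Formula: Real value = nominal / (1 + inflation)^years
Price level: (1 + 0.0396)^9 = 1.418393
Real value = $38,550.00 / 1.418393 = $27,178.65

$27,178.65


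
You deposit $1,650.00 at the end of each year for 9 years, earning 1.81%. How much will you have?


Formula: FV = PMT * ((1+r)^n - 1) / r
Growth factor: (1 + 0.0181)^9 = 1.175206
Numerator: 1.175206 - 1 = 0.175206
FV = $1,650.00 * 0.175206 / 0.0181 = $15,971.80

$15,971.80


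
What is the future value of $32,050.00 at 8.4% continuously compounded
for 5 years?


Formula: FV = P * e^(r*t)
Exponent: r*t = 0.084 * 5 = 0.42
e^(0.42) = 1.521962
FV = $32,050.00 * 1.521962 = $48,778.87

$48,778.87


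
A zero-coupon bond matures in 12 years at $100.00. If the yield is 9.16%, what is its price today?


Formula: Price = FV / (1 + r)^n
Substituting: Price = $100.00 / (1 + 0.0916)^12
Discount factor: (1.0916)^12 = 2.862611
Price = $100.00 / 2.862611 = $34.93

$34.93


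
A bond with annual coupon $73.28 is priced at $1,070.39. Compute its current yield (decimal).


Formula: Current yield = annual coupon / price
Substituting: CY = $73.28 / $1,070.39
CY = 0.068461

0.068461


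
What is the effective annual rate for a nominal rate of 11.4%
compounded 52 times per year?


Formula: EAR = (1 + r/m)^m - 1
Period rate: r/m = 0.114 / 52 = 0.002192
Compounding: (1 + 0.002192)^52 = 1.120612
EAR = 1.120612 - 1 = 0.120612

0.120612


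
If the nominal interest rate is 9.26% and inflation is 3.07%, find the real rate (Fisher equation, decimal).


Formula: (1 + r_real) = (1 + r_nom) / (1 + inflation)
Substituting: (1 + r_real) = 1.0926 / 1.0307
(1 + r_real) = 1.060056
r_real = 1.060056 - 1 = 0.060056

0.060056


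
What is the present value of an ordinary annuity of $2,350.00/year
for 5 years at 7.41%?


Formula: PV = PMT * (1 - (1+r)^(-n)) / r
Discount factor: (1 + 0.0741)^(-5) = 0.699482
Bracket: 1 - 0.699482 = 0.300518
PV = $2,350.00 * 0.300518 / 0.0741 = $9,530.60

$9,530.60


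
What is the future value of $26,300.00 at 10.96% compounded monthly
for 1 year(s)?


Formula: FV = P * (1 + r/m)^(m*t)
Period rate: r/m = 0.1096 / 12 = 0.009133
Total periods: m*t = 12 * 1 = 12
Growth factor: (1 + 0.009133)^12 = 1.115277
FV = $26,300.00 * 1.115277 = $29,331.78

$29,331.78


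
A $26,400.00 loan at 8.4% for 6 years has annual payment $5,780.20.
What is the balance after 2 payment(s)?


Formula: Balance = PV*(1+r)^k - PMT*((1+r)^k - 1)/r
Growth: (1 + 0.084)^2 = 1.175056
Accumulated factor: ((1+r)^k - 1)/r = 2.084
Balance = $26,400.00 * 1.175056 - $5,780.20 * 2.084
Balance = $18,975.54

$18,975.54


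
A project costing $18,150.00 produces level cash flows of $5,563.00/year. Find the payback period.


Formula: Payback = investment / annual cash flow
Substituting: Payback = $18,150.00 / $5,563.00
Payback = 3.2626 years

3.2626 years


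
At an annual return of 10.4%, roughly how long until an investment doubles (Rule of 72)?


Formula: Years ≈ 72 / r
Substituting: Years ≈ 72 / 10.4
Years ≈ 6.9

6.9 years


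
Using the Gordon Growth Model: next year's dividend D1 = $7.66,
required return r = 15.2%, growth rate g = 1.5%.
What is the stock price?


Formula: P = D1 / (r - g)
Spread: r - g = 0.152 - 0.015 = 0.137
Substituting: P = $7.66 / 0.137
P = $55.91

$55.91


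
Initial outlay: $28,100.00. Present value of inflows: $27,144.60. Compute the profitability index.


Formula: PI = PV(cash flows) / initial investment
Substituting: PI = $27,144.60 / $28,100.00
PI = 0.966

0.966


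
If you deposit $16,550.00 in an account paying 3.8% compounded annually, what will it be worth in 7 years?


Formula: FV = P * (1 + r)^n
Substituting: FV = $16,550.00 * (1 + 0.038)^7
Growth factor: (1.038)^7 = 1.298319
FV = $16,550.00 * 1.298319 = $21,487.18

$21,487.18


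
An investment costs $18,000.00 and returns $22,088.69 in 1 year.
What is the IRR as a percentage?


Formula: IRR = C1/C0 - 1
Substituting: IRR = $22,088.69 / $18,000.00 - 1
Ratio: 1.227149 - 1 = 0.227149
IRR = 22.7149%

22.7149%


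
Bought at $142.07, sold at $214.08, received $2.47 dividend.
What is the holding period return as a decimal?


Formula: HPR = (P1 - P0 + D) / P0
Gain: $214.08 - $142.07 + $2.47 = $74.48
HPR = $74.48 / $142.07 = 0.5242

0.5242


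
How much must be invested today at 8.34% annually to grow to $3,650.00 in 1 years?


Formula: PV = FV / (1 + r)^n
Substituting: PV = $3,650.00 / (1 + 0.0834)^1
Discount factor: (1.0834)^1 = 1.0834
PV = $3,650.00 / 1.0834 = $3,369.02

$3,369.02


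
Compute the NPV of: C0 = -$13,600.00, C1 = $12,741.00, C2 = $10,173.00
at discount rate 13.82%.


Formula: NPV = C0 + C1/(1+r) + C2/(1+r)^2
Discount C1: $12,741.00 / (1 + 0.1382) = $11,193.99
Discount C2: $10,173.00 / (1 + 0.1382)^2 = $7,852.57
NPV = -$13,600.00 + $11,193.99 + $7,852.57 = $5,446.56

$5,446.56


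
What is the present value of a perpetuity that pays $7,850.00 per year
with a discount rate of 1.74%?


Formula: PV = C / r
Substituting: PV = $7,850.00 / 0.0174
PV = $451,149.43

$451,149.43


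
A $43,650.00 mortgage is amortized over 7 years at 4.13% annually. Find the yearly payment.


Formula: PMT = PV * r / (1 - (1+r)^(-n))
Denominator: 1 - (1 + 0.0413)^(-7) = 0.246698
Numerator: $43,650.00 * 0.0413 = 1802.745
PMT = 1802.745 / 0.246698 = $7,307.49

$7,307.49


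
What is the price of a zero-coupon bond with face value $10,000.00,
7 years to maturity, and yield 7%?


Formula: Price = FV / (1 + r)^n
Substituting: Price = $10,000.00 / (1 + 0.07)^7
Discount factor: (1.07)^7 = 1.605781
Price = $10,000.00 / 1.605781 = $6,227.50

$6,227.50


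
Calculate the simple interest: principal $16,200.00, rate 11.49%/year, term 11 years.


Formula: I = P * r * t
Substituting: I = $16,200.00 * 0.1149 * 11
Step: I = $16,200.00 * 1.2639
I = $20,475.18

$20,475.18


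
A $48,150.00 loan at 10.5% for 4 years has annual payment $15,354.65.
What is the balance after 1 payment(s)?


Formula: Balance = PV*(1+r)^k - PMT*((1+r)^k - 1)/r
Growth: (1 + 0.105)^1 = 1.105
Accumulated factor: ((1+r)^k - 1)/r = 1.0
Balance = $48,150.00 * 1.105 - $15,354.65 * 1.0
Balance = $37,851.10

$37,851.10


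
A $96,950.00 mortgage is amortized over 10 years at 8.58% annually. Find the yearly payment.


Formula: PMT = PV * r / (1 - (1+r)^(-n))
Denominator: 1 - (1 + 0.0858)^(-10) = 0.560962
Numerator: $96,950.00 * 0.0858 = 8318.31
PMT = 8318.31 / 0.560962 = $14,828.64

$14,828.64


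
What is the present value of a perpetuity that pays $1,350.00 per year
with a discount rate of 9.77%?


Formula: PV = C / r
Substituting: PV = $1,350.00 / 0.0977
PV = $13,817.81

$13,817.81


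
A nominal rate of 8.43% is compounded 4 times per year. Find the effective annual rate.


Formula: EAR = (1 + r/m)^m - 1
Period rate: r/m = 0.0843 / 4 = 0.021075
Compounding: (1 + 0.021075)^4 = 1.087003
EAR = 1.087003 - 1 = 0.087003

0.087003


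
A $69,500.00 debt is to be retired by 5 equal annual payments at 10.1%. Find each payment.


Formula: PMT = PV * r / (1 - (1+r)^(-n))
Denominator: 1 - (1 + 0.101)^(-5) = 0.381893
Numerator: $69,500.00 * 0.101 = 7019.5
PMT = 7019.5 / 0.381893 = $18,380.79

$18,380.79


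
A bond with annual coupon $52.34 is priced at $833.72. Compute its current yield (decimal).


Formula: Current yield = annual coupon / price
Substituting: CY = $52.34 / $833.72
CY = 0.062779

0.062779


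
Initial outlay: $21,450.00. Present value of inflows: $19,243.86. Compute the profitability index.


Formula: PI = PV(cash flows) / initial investment
Substituting: PI = $19,243.86 / $21,450.00
PI = 0.8971

0.8971


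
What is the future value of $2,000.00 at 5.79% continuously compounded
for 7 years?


Formula: FV = P * e^(r*t)
Exponent: r*t = 0.0579 * 7 = 0.4053
e^(0.4053) = 1.499752
FV = $2,000.00 * 1.499752 = $2,999.50

$2,999.50


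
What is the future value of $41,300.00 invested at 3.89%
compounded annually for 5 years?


Formula: FV = P * (1 + r)^n
Substituting: FV = $41,300.00 * (1 + 0.0389)^5
Growth factor: (1.0389)^5 = 1.210232
FV = $41,300.00 * 1.210232 = $49,982.59

$49,982.59


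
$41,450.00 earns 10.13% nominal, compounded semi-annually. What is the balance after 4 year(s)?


Formula: FV = P * (1 + r/m)^(m*t)
Period rate: r/m = 0.1013 / 2 = 0.05065
Total periods: m*t = 2 * 4 = 8
Growth factor: (1 + 0.05065)^8 = 1.484788
FV = $41,450.00 * 1.484788 = $61,544.47

$61,544.47


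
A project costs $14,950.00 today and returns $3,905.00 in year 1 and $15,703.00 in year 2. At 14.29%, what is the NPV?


Formula: NPV = C0 + C1/(1+r) + C2/(1+r)^2
Discount C1: $3,905.00 / (1 + 0.1429) = $3,416.75
Discount C2: $15,703.00 / (1 + 0.1429)^2 = $12,021.71
NPV = -$14,950.00 + $3,416.75 + $12,021.71 = $488.45

$488.45


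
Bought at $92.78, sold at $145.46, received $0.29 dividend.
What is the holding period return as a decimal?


Formula: HPR = (P1 - P0 + D) / P0
Gain: $145.46 - $92.78 + $0.29 = $52.97
HPR = $52.97 / $92.78 = 0.5709

0.5709


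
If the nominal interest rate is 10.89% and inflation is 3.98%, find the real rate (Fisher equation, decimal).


Formula: (1 + r_real) = (1 + r_nom) / (1 + inflation)
Substituting: (1 + r_real) = 1.1089 / 1.0398
(1 + r_real) = 1.066455
r_real = 1.066455 - 1 = 0.066455

0.066455


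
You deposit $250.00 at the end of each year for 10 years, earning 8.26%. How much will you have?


Formula: FV = PMT * ((1+r)^n - 1) / r
Growth factor: (1 + 0.0826)^10 = 2.211466
Numerator: 2.211466 - 1 = 1.211466
FV = $250.00 * 1.211466 / 0.0826 = $3,666.66

$3,666.66


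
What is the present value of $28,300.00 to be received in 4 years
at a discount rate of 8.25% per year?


Formula: PV = FV / (1 + r)^n
Substituting: PV = $28,300.00 / (1 + 0.0825)^4
Discount factor: (1.0825)^4 = 1.37313
PV = $28,300.00 / 1.37313 = $20,609.85

$20,609.85


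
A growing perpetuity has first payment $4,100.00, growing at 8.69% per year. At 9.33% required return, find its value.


Formula: PV = C / (r - g)
Spread: r - g = 0.0933 - 0.0869 = 0.0064
Substituting: PV = $4,100.00 / 0.0064
PV = $640,625.00

$640,625.00


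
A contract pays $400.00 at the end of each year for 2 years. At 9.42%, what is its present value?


Formula: PV = PMT * (1 - (1+r)^(-n)) / r
Discount factor: (1 + 0.0942)^(-2) = 0.835231
Bracket: 1 - 0.835231 = 0.164769
PV = $400.00 * 0.164769 / 0.0942 = $699.66

$699.66


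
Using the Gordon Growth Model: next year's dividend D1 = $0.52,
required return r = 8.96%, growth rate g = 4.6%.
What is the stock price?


Formula: P = D1 / (r - g)
Spread: r - g = 0.0896 - 0.046 = 0.0436
Substituting: P = $0.52 / 0.0436
P = $11.93

$11.93


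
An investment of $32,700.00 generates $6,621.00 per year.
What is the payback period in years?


Formula: Payback = investment / annual cash flow
Substituting: Payback = $32,700.00 / $6,621.00
Payback = 4.9388 years

4.9388 years


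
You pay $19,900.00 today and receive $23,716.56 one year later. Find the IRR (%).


Formula: IRR = C1/C0 - 1
Substituting: IRR = $23,716.56 / $19,900.00 - 1
Ratio: 1.191787 - 1 = 0.191787
IRR = 19.1787%

19.1787%


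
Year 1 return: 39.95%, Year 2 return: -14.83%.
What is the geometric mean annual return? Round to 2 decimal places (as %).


Formula: Geometric mean = ((1+r1)*(1+r2))^(1/2) - 1
Product: (1 + 0.3995) * (1 + -0.1483) = 1.3995 * 0.8517 = 1.191954
Square root: 1.191954^0.5 = 1.091767
Geometric mean = 1.091767 - 1 = 0.091767
As percentage: 9.18%

9.18%


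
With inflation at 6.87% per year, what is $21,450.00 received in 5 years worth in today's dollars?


Formula: Real value = nominal / (1 + inflation)^years
Price level: (1 + 0.0687)^5 = 1.394052
Real value = $21,450.00 / 1.394052 = $15,386.80

$15,386.80


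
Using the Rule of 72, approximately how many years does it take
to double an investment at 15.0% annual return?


Formula: Years ≈ 72 / r
Substituting: Years ≈ 72 / 15.0
Years ≈ 4.8

4.8 years


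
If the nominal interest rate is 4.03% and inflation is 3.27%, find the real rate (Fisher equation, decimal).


Formula: (1 + r_real) = (1 + r_nom) / (1 + inflation)
Substituting: (1 + r_real) = 1.0403 / 1.0327
(1 + r_real) = 1.007359
r_real = 1.007359 - 1 = 0.007359

0.007359


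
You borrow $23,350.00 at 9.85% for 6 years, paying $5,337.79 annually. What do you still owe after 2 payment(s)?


Formula: Balance = PV*(1+r)^k - PMT*((1+r)^k - 1)/r
Growth: (1 + 0.0985)^2 = 1.206702
Accumulated factor: ((1+r)^k - 1)/r = 2.0985
Balance = $23,350.00 * 1.206702 - $5,337.79 * 2.0985
Balance = $16,975.15

$16,975.15


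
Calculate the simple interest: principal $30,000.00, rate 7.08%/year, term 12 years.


Formula: I = P * r * t
Substituting: I = $30,000.00 * 0.0708 * 12
Step: I = $30,000.00 * 0.8496
I = $25,488.00

$25,488.00


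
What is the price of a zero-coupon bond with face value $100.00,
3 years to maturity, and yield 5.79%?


Formula: Price = FV / (1 + r)^n
Substituting: Price = $100.00 / (1 + 0.0579)^3
Discount factor: (1.0579)^3 = 1.183951
Price = $100.00 / 1.183951 = $84.46

$84.46


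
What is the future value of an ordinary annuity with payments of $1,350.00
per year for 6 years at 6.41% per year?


Formula: FV = PMT * ((1+r)^n - 1) / r
Growth factor: (1 + 0.0641)^6 = 1.451759
Numerator: 1.451759 - 1 = 0.451759
FV = $1,350.00 * 0.451759 / 0.0641 = $9,514.43

$9,514.43


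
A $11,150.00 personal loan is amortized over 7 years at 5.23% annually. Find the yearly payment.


Formula: PMT = PV * r / (1 - (1+r)^(-n))
Denominator: 1 - (1 + 0.0523)^(-7) = 0.300121
Numerator: $11,150.00 * 0.0523 = 583.145
PMT = 583.145 / 0.300121 = $1,943.03

$1,943.03


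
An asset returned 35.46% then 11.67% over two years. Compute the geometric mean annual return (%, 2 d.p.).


Formula: Geometric mean = ((1+r1)*(1+r2))^(1/2) - 1
Product: (1 + 0.3546) * (1 + 0.1167) = 1.3546 * 1.1167 = 1.512682
Square root: 1.512682^0.5 = 1.229911
Geometric mean = 1.229911 - 1 = 0.229911
As percentage: 22.99%

22.99%


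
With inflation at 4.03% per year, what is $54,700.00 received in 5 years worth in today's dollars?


Formula: Real value = nominal / (1 + inflation)^years
Price level: (1 + 0.0403)^5 = 1.218409
Real value = $54,700.00 / 1.218409 = $44,894.62

$44,894.62


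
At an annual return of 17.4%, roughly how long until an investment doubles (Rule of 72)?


Formula: Years ≈ 72 / r
Substituting: Years ≈ 72 / 17.4
Years ≈ 4.1

4.1 years


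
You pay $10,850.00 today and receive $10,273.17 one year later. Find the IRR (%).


Formula: IRR = C1/C0 - 1
Substituting: IRR = $10,273.17 / $10,850.00 - 1
Ratio: 0.946836 - 1 = -0.053164
IRR = -5.3164%

-5.3164%


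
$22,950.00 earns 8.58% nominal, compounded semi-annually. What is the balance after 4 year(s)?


Formula: FV = P * (1 + r/m)^(m*t)
Period rate: r/m = 0.0858 / 2 = 0.0429
Total periods: m*t = 2 * 4 = 8
Growth factor: (1 + 0.0429)^8 = 1.399398
FV = $22,950.00 * 1.399398 = $32,116.19

$32,116.19


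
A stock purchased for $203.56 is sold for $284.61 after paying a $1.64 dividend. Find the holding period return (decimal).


Formula: HPR = (P1 - P0 + D) / P0
Gain: $284.61 - $203.56 + $1.64 = $82.69
HPR = $82.69 / $203.56 = 0.4062

0.4062


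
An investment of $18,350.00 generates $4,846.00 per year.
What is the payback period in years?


Formula: Payback = investment / annual cash flow
Substituting: Payback = $18,350.00 / $4,846.00
Payback = 3.7866 years

3.7866 years


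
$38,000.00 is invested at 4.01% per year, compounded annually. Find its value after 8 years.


Formula: FV = P * (1 + r)^n
Substituting: FV = $38,000.00 * (1 + 0.0401)^8
Growth factor: (1.0401)^8 = 1.369622
FV = $38,000.00 * 1.369622 = $52,045.64

$52,045.64


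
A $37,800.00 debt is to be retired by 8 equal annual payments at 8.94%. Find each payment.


Formula: PMT = PV * r / (1 - (1+r)^(-n))
Denominator: 1 - (1 + 0.0894)^(-8) = 0.495918
Numerator: $37,800.00 * 0.0894 = 3379.32
PMT = 3379.32 / 0.495918 = $6,814.27

$6,814.27


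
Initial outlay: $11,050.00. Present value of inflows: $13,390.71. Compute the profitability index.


Formula: PI = PV(cash flows) / initial investment
Substituting: PI = $13,390.71 / $11,050.00
PI = 1.2118

1.2118


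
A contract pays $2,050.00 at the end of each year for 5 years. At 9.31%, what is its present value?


Formula: PV = PMT * (1 - (1+r)^(-n)) / r
Discount factor: (1 + 0.0931)^(-5) = 0.640768
Bracket: 1 - 0.640768 = 0.359232
PV = $2,050.00 * 0.359232 / 0.0931 = $7,910.06

$7,910.06


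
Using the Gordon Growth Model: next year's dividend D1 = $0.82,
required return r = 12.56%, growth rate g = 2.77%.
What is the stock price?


Formula: P = D1 / (r - g)
Spread: r - g = 0.1256 - 0.0277 = 0.0979
Substituting: P = $0.82 / 0.0979
P = $8.38

$8.38


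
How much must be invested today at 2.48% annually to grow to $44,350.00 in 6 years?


Formula: PV = FV / (1 + r)^n
Substituting: PV = $44,350.00 / (1 + 0.0248)^6
Discount factor: (1.0248)^6 = 1.158336
PV = $44,350.00 / 1.158336 = $38,287.67

$38,287.67


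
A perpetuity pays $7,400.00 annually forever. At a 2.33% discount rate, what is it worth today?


Formula: PV = C / r
Substituting: PV = $7,400.00 / 0.0233
PV = $317,596.57

$317,596.57


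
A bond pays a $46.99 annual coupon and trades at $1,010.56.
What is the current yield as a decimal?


Formula: Current yield = annual coupon / price
Substituting: CY = $46.99 / $1,010.56
CY = 0.046499

0.046499


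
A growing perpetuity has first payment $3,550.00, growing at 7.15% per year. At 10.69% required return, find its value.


Formula: PV = C / (r - g)
Spread: r - g = 0.1069 - 0.0715 = 0.0354
Substituting: PV = $3,550.00 / 0.0354
PV = $100,282.49

$100,282.49


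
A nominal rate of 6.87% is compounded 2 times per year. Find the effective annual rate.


Formula: EAR = (1 + r/m)^m - 1
Period rate: r/m = 0.0687 / 2 = 0.03435
Compounding: (1 + 0.03435)^2 = 1.06988
EAR = 1.06988 - 1 = 0.06988

0.06988


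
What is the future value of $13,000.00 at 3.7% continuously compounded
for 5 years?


Formula: FV = P * e^(r*t)
Exponent: r*t = 0.037 * 5 = 0.185
e^(0.185) = 1.203218
FV = $13,000.00 * 1.203218 = $15,641.84

$15,641.84


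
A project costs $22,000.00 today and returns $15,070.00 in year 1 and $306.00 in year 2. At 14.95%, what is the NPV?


Formula: NPV = C0 + C1/(1+r) + C2/(1+r)^2
Discount C1: $15,070.00 / (1 + 0.1495) = $13,110.05
Discount C2: $306.00 / (1 + 0.1495)^2 = $231.58
NPV = -$22,000.00 + $13,110.05 + $231.58 = -$8,658.37

-$8,658.37


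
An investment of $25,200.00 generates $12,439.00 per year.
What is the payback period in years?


Formula: Payback = investment / annual cash flow
Substituting: Payback = $25,200.00 / $12,439.00
Payback = 2.0259 years

2.0259 years


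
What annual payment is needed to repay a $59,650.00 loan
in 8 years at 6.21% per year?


Formula: PMT = PV * r / (1 - (1+r)^(-n))
Denominator: 1 - (1 + 0.0621)^(-8) = 0.382443
Numerator: $59,650.00 * 0.0621 = 3704.265
PMT = 3704.265 / 0.382443 = $9,685.78

$9,685.78


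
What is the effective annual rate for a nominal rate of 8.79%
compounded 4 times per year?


Formula: EAR = (1 + r/m)^m - 1
Period rate: r/m = 0.0879 / 4 = 0.021975
Compounding: (1 + 0.021975)^4 = 1.09084
EAR = 1.09084 - 1 = 0.09084

0.09084


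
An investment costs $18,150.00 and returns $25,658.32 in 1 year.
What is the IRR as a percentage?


Formula: IRR = C1/C0 - 1
Substituting: IRR = $25,658.32 / $18,150.00 - 1
Ratio: 1.413682 - 1 = 0.413682
IRR = 41.3682%

41.3682%


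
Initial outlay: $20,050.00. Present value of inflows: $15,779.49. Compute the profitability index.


Formula: PI = PV(cash flows) / initial investment
Substituting: PI = $15,779.49 / $20,050.00
PI = 0.787

0.787


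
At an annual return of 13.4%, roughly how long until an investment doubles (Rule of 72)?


Formula: Years ≈ 72 / r
Substituting: Years ≈ 72 / 13.4
Years ≈ 5.4

5.4 years
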